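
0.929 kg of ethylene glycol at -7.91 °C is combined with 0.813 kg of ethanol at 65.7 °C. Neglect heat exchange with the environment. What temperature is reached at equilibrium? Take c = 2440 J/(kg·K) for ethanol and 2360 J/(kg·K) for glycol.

T_f ≈ 27.1 °C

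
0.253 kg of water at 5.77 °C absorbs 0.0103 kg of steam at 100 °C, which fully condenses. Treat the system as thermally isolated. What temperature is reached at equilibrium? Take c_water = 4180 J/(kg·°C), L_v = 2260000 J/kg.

T_f ≈ 30.6 °C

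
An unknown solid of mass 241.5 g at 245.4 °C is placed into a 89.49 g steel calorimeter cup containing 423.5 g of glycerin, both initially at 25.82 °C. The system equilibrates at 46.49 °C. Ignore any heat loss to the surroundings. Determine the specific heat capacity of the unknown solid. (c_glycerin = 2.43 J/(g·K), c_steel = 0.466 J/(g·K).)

Setting the total heat transfer to zero:
241.5×c×(46.49 − 245.4) + 423.5×2.43×(46.49 − 25.82) + 89.49×0.466×(46.49 − 25.82) = 0
-48037 c = -22134
c = -22134/-48037 ≈ 0.4608 J/(g·K)

c ≈ 0.461 J/(g·K)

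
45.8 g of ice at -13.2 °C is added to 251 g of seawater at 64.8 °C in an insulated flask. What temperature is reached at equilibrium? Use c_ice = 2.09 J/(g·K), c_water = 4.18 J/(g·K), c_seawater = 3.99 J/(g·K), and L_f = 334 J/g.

Conservation of energy gives ΣQ = 0:
ice -13.2→0 °C: 45.8×2.09×13.2 = 1263.5
  melt ice: 45.8×334 = 15297
  warm the meltwater: 191.44 T
  seawater: 1001.5(T − 64.8)
1192.9 T = 64897 − 16561 = 48336
T ≈ 40.52 °C. Since T > 0 °C, the all-ice-melts assumption holds.

T_f ≈ 40.5 °C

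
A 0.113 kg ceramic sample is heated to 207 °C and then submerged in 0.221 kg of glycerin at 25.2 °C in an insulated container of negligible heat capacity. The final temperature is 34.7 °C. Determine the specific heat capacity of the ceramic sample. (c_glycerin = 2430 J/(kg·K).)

m_s c (T_s − T_f) = m_glycerin c_glycerin (T_f − T_0):
0.113×c×(207 − 34.7) = 0.221×2430×(34.7 − 25.2)
19.47 c = 5101.8  ⇒  c ≈ 262 J/(kg·K)

c ≈ 262 J/(kg·K)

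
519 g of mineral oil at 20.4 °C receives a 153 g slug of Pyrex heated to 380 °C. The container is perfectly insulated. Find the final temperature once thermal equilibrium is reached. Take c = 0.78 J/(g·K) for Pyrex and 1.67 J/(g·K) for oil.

Energy conservation, ΣQ = 0:
153·0.78·(T − 380) + 519·1.67·(T − 20.4) = 0
986.07 T = 63030
T ≈ 63.92 °C

T_f ≈ 63.9 °C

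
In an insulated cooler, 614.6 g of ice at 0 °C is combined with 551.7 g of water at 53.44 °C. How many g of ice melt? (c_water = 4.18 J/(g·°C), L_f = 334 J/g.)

m_melted ≈ 369 g

Cooling the water to 0 °C releases 551.7×4.18×53.44 = 123238 J.
Fully melting the ice requires m_ice L_f = 614.6×334 = 205276 J.
Since 123238 < 205276 J, not all the ice melts; equilibrium is at 0 °C.
m_melt = 123238 / L_f = 369 g.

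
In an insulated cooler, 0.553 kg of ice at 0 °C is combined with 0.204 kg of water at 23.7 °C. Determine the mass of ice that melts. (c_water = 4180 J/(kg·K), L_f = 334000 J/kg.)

m_melted ≈ 0.0605 kg

Heat available from the water dropping to 0 °C: 0.204·4180·23.7 = 20209 J.
To melt every bit of ice: 0.553·334000 = 184702 J.
Since 20209 < 184702 J, not all the ice melts; equilibrium is at 0 °C.
Mass melted = 20209/334000 ≈ 0.06051 kg.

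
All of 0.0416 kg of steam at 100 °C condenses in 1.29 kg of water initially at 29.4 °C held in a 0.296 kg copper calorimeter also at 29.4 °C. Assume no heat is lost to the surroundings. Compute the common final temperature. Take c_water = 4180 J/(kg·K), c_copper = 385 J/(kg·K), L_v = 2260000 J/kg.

T_f ≈ 48.1 °C

Net heat exchanged in the isolated system is zero:
condense steam: −0.0416×2260000 = −94016
  condensate cools 100→T: 0.0416×4180×(T − 100) = 173.89(T − 100)
  water warms: 1.29×4180×(T − 29.4) = 5392.2(T − 29.4)
  copper cup: 0.296×385×(T − 29.4) = 113.96(T − 29.4)
5680 T = 94016 + 17389 + 161881 = 273286
T ≈ 48.11 °C (< 100 °C, so full condensation is consistent).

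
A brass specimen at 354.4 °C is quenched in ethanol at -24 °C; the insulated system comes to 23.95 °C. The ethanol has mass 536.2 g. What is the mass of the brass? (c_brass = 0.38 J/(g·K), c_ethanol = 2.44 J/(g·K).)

m ≈ 500 g

|Q_brass| = |Q_ethanol|:
m·0.38·(354.4 − 23.95) = 536.2·2.44·(23.95 − (-24))
125.57 m = 62734  ⇒  m ≈ 499.6 g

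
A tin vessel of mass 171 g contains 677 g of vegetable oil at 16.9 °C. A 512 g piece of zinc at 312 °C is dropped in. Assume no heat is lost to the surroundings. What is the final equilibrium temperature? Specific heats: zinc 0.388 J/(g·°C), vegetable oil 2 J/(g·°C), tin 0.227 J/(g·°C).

T_f ≈ 53.7 °C

Energy conservation, ΣQ = 0:
512*0.388*(T − 312) + 677*2*(T − 16.9) + 171*0.227*(T − 16.9) = 0
(198.66 + 1354 + 38.82) T = 198.66*312 + 1354*16.9 + 38.82*16.9
T = 85519 / 1591.5 = 53.7 °C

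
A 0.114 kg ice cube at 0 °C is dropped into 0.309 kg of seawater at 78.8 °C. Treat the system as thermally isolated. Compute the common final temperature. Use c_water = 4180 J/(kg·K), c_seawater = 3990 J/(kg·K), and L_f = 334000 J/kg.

T_f ≈ 34.6 °C

Conservation of energy gives ΣQ = 0:
fusion: m_ice L_f = 0.114·334000 = 38076
  warm the meltwater: 476.52 T
  seawater: 1232.9(T − 78.8)
1709.4 T = 97153 − 38076 = 59077
T ≈ 34.56 °C — above 0 °C, consistent with complete melting.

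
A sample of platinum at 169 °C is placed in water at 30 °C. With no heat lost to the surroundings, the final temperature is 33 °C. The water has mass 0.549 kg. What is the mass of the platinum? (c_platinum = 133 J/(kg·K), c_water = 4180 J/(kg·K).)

m ≈ 0.381 kg

Taking heat into each body as positive, Σ m c ΔT = 0:
m·133·(33 − 169) + 0.549·4180·(33 − 30) = 0
-18088 m = -6884.5
m = -6884.5/-18088 ≈ 0.3806 kg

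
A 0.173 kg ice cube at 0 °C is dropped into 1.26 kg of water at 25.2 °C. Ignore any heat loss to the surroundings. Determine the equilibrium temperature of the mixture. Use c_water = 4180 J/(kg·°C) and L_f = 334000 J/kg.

Net heat exchanged in the isolated system is zero:
fusion: m_ice L_f = 0.173×334000 = 57782; meltwater 0→T: 0.173×4180×T = 723.14 T; water: 5266.8(T − 25.2)
5989.9 T = 132723 − 57782 = 74941
T ≈ 12.51 °C. Since T > 0 °C, the all-ice-melts assumption holds.

T_f ≈ 12.5 °C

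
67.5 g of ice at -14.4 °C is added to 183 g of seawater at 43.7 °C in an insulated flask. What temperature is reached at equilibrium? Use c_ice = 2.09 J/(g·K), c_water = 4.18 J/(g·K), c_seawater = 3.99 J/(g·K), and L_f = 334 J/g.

Taking heat into each body as positive, Σ m c ΔT = 0:
ice -14.4→0 °C: 67.5·2.09·14.4 = 2031.5
  melt ice: 67.5·334 = 22545
  meltwater 0→T: 67.5·4.18·T = 282.15 T
  seawater: 730.17(T − 43.7)
1012.3 T = 31908 − 24576 = 7331.9
T ≈ 7.24 °C (positive, so assuming full melt was valid).

T_f ≈ 7.2 °C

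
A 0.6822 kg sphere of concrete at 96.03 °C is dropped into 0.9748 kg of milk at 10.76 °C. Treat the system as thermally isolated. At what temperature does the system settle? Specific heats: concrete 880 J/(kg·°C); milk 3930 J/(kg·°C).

T_f ≈ 22.3 °C

|Q_concrete| = |Q_milk|:
0.6822×880×(96.03 − T) = 0.9748×3930×(T − 10.76)
600.34(96.03 − T) = 3831(T − 10.76)
4431.3 T = 98871  ⇒  T ≈ 22.31 °C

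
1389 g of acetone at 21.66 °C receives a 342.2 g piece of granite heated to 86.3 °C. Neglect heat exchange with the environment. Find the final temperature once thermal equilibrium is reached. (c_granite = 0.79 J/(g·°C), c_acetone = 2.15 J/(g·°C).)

T_f ≈ 27.0 °C

Net heat exchanged in the isolated system is zero:
342.2*0.79*(T − 86.3) + 1389*2.15*(T − 21.66) = 0
(270.34 + 2986.3) T = 270.34*86.3 + 2986.3*21.66
T = 88015 / 3256.7 = 27 °C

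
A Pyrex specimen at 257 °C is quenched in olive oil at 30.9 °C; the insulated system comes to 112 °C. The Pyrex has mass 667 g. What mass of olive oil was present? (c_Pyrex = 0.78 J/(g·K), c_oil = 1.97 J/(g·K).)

m ≈ 472 g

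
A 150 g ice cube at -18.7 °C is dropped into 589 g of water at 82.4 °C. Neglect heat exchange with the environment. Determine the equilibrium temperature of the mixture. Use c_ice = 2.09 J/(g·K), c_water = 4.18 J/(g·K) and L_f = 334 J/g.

Taking heat into each body as positive, Σ m c ΔT = 0:
ice -18.7→0 °C: 150·2.09·18.7 = 5862.4; melt ice: 150·334 = 50100; meltwater 0→T: 150·4.18·T = 627 T; water: 2462(T − 82.4)
3089 T = 202870 − 55962 = 146908
T ≈ 47.56 °C (positive, so assuming full melt was valid).

T_f ≈ 47.6 °C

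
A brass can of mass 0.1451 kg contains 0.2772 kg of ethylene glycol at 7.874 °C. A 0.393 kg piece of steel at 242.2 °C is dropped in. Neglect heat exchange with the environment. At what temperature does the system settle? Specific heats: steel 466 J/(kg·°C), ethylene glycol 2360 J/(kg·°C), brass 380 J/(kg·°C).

Net heat exchanged in the isolated system is zero:
0.393*466*(T − 242.2) + 0.2772*2360*(T − 7.874) + 0.1451*380*(T − 7.874) = 0
183.14(T − 242.2) + 654.19(T − 7.874) + 55.14(T − 7.874) = 0
892.47 T = 49941
T = 49941/892.47 ≈ 55.96 °C

T_f ≈ 56.0 °C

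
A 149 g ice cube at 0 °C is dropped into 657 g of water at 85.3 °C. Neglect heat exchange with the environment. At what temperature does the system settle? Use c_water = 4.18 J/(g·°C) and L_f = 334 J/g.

Heat gained plus heat lost sum to zero:
latent heat to melt: 149·334 = 49766
  meltwater 0→T: 149·4.18·T = 622.82 T
  water cools: 657·4.18·(T − 85.3) = 2746.3(T − 85.3)
3369.1 T = 234256 − 49766 = 184490
T ≈ 54.76 °C — above 0 °C, consistent with complete melting.

T_f ≈ 54.8 °C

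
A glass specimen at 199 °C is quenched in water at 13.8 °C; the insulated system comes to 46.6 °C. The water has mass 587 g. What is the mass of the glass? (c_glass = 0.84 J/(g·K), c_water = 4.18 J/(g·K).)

m ≈ 629 g

Let T be the final temperature. ΣQ_i = 0:
m·0.84·(46.6 − 199) + 587·4.18·(46.6 − 13.8) = 0
-128.02 m = -80480
m = -80480/-128.02 ≈ 628.7 g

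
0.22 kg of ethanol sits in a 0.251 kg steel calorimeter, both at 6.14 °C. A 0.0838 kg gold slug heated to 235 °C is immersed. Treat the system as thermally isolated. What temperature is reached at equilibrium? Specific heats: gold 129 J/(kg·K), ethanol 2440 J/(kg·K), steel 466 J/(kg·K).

Setting the total heat transfer to zero:
0.0838·129·(T − 235) + 0.22·2440·(T − 6.14) + 0.251·466·(T − 6.14) = 0
10.81(T − 235) + 536.8(T − 6.14) + 116.97(T − 6.14) = 0
664.58 T = 6554.5
T ≈ 9.86 °C

T_f ≈ 9.9 °C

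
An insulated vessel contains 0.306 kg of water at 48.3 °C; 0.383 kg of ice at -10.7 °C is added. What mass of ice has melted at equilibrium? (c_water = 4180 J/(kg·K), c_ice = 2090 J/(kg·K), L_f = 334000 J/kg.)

m_melted ≈ 0.159 kg

Cooling the water to 0 °C releases 0.306×4180×48.3 = 61780 J.
Of that, 0.383×2090×10.7 = 8565 J goes to bring the ice to 0 °C, leaving 53215 J.
Melting all 0.383 kg of ice would need 0.383×334000 = 127922 J.
That's not enough to melt it all — equilibrium is at 0 °C with ice remaining.
m_melted×334000 = 53215  ⇒  m_melted ≈ 0.1593 kg.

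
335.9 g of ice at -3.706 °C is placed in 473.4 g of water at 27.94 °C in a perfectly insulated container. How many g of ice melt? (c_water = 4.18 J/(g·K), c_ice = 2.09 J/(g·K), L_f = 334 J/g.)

m_melted ≈ 158 g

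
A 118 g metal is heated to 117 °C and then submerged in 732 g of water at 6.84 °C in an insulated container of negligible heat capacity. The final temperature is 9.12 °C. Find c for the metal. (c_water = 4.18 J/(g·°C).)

c ≈ 0.548 J/(g·°C)

m_s c (T_s − T_f) = m_water c_water (T_f − T_0):
118×c×(117 − 9.12) = 732×4.18×(9.12 − 6.84)
12730 c = 6976.3  ⇒  c ≈ 0.548 J/(g·°C)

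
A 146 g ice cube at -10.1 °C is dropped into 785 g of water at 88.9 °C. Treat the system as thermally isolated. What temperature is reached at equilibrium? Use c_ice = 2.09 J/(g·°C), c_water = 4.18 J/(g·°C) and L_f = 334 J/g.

T_f ≈ 61.6 °C

Taking heat into each body as positive, Σ m c ΔT = 0:
warm ice to 0 °C: 146·2.09·(0 − (-10.1)) = 3081.9
  fusion: m_ice L_f = 146·334 = 48764
  meltwater 0→T: 146·4.18·T = 610.28 T
  water cools: 785·4.18·(T − 88.9) = 3281.3(T − 88.9)
3891.6 T = 291708 − 51846 = 239862
T ≈ 61.64 °C (positive, so assuming full melt was valid).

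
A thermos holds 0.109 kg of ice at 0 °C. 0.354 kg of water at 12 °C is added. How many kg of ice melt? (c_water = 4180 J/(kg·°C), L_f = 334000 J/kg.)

Heat available from the water dropping to 0 °C: 0.354×4180×12 = 17757 J.
Melting all 0.109 kg of ice would need 0.109×334000 = 36406 J.
Since 17757 < 36406 J, not all the ice melts; equilibrium is at 0 °C.
Mass melted = 17757/334000 ≈ 0.05316 kg.

m_melted ≈ 0.0532 kg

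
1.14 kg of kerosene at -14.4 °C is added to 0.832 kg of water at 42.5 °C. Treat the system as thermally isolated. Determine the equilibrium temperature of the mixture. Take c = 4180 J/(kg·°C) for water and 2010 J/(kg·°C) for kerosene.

T_f ≈ 19.9 °C

Net heat exchanged in the isolated system is zero:
0.832×4180×(T − 42.5) + 1.14×2010×(T − (-14.4)) = 0
3477.8(T − 42.5) + 2291.4(T − (-14.4)) = 0
(3477.8 + 2291.4) T = 3477.8×42.5 + 2291.4×(-14.4)
T = 114809 / 5769.2 = 19.9 °C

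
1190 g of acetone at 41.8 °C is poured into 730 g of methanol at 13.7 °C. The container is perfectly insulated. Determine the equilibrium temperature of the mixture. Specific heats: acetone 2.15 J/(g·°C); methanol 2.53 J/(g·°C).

T_f ≈ 30.0 °C

Taking heat into each body as positive, Σ m c ΔT = 0:
1190·2.15·(T − 41.8) + 730·2.53·(T − 13.7) = 0
4405.4 T = 132248
T ≈ 30.02 °C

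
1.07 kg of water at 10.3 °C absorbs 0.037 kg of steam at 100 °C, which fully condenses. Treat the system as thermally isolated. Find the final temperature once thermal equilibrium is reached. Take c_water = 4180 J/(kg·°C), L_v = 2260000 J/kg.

T_f ≈ 31.4 °C

Energy conservation, ΣQ = 0:
steam→water at 100 °C releases m L_v = 0.037×2260000 = 83620
  condensate cools 100→T: 0.037×4180×(T − 100) = 154.66(T − 100)
  water warms: 1.07×4180×(T − 10.3) = 4472.6(T − 10.3)
4627.3 T = 83620 + 15466 + 46068 = 145154
T ≈ 31.37 °C — below 100 °C, confirming all the steam condensed.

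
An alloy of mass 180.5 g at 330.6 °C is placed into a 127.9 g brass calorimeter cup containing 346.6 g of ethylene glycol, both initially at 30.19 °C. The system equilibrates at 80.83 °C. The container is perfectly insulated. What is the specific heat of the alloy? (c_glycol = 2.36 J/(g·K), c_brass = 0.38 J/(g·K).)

Heat gained plus heat lost sum to zero:
180.5×c×(80.83 − 330.6) + 346.6×2.36×(80.83 − 30.19) + 127.9×0.38×(80.83 − 30.19) = 0
-45083 c = -43884
c = -43884/-45083 ≈ 0.9734 J/(g·K)

c ≈ 0.973 J/(g·K)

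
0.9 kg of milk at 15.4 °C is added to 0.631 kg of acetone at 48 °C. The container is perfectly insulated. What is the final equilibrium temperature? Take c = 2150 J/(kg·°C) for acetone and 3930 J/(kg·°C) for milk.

T_f ≈ 24.4 °C

T_f is the heat-capacity-weighted average of the initial temperatures:
T_f = (1356.7·48 + 3537·15.4) / (1356.7 + 3537)
    = 119589 / 4893.6 ≈ 24.44 °C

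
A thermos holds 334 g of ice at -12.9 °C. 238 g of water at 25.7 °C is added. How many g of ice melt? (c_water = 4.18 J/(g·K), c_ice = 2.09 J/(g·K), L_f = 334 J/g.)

m_melted ≈ 49.6 g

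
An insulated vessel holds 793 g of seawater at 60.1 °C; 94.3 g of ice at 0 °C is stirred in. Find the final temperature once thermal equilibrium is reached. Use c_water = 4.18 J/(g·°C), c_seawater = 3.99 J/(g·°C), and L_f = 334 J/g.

T_f ≈ 44.6 °C

Net heat exchanged in the isolated system is zero:
fusion: m_ice L_f = 94.3·334 = 31496
  meltwater 0→T: 94.3·4.18·T = 394.17 T
  seawater: 3164.1(T − 60.1)
3558.2 T = 190161 − 31496 = 158664
T ≈ 44.59 °C — above 0 °C, consistent with complete melting.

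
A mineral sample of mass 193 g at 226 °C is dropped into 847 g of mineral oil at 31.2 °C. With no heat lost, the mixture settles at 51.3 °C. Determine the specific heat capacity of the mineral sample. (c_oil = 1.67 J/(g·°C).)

c ≈ 0.843 J/(g·°C)

Heat lost by the mineral sample = heat gained by the oil:
193·c·(226 − 51.3) = 847·1.67·(51.3 − 31.2)
33717 c = 28431  ⇒  c ≈ 0.8432 J/(g·°C)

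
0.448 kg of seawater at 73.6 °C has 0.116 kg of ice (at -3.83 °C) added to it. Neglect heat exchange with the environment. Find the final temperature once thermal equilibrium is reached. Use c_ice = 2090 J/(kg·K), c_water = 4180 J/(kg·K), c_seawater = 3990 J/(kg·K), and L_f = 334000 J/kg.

Heat gained plus heat lost sum to zero:
warm ice to 0 °C: 0.116×2090×(0 − (-3.83)) = 928.55
  fusion: m_ice L_f = 0.116×334000 = 38744
  warm the meltwater: 484.88 T
  seawater cools: 0.448×3990×(T − 73.6) = 1787.5(T − 73.6)
2272.4 T = 131561 − 39673 = 91889
T ≈ 40.44 °C — above 0 °C, consistent with complete melting.

T_f ≈ 40.4 °C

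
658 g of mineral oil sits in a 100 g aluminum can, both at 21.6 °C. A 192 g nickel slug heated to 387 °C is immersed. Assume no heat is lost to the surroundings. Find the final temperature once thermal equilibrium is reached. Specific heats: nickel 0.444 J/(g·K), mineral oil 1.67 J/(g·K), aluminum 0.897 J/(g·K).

T_f ≈ 46.1 °C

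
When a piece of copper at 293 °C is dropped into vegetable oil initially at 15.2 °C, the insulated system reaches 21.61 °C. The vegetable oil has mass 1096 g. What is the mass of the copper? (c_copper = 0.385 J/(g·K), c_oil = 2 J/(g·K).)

m ≈ 134 g

Conservation of energy gives ΣQ = 0:
m·0.385·(21.61 − 293) + 1096·2·(21.61 − 15.2) = 0
-104.49 m = -14051
m = -14051/-104.49 ≈ 134.5 g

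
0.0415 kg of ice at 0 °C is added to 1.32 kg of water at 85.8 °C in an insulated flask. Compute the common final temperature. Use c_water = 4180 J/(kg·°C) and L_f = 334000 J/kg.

T_f ≈ 80.7 °C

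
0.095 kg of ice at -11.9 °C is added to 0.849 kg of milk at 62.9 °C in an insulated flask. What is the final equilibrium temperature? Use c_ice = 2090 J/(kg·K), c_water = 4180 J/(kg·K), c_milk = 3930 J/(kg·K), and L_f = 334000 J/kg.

Energy balance with sensible and latent terms:
warm ice to 0 °C: 0.095×2090×(0 − (-11.9)) = 2362.7; melt ice: 0.095×334000 = 31730; warm the meltwater: 397.1 T; milk: 3336.6(T − 62.9)
3733.7 T = 209870 − 34093 = 175778
T ≈ 47.08 °C — above 0 °C, consistent with complete melting.

T_f ≈ 47.1 °C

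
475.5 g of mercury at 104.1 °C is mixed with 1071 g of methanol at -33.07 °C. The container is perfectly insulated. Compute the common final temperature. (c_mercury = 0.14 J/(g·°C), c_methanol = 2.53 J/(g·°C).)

T_f ≈ -29.8 °C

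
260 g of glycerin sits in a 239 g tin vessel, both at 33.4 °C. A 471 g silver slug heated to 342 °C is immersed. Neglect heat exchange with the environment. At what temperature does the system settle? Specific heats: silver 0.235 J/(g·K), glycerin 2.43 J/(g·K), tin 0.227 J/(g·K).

T_f ≈ 76.3 °C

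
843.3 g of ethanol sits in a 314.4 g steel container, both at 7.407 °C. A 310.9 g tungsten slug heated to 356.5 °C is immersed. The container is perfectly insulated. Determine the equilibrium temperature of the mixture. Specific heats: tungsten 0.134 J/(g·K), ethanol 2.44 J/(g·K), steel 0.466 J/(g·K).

Conservation of energy gives ΣQ = 0:
310.9×0.134×(T − 356.5) + 843.3×2.44×(T − 7.407) + 314.4×0.466×(T − 7.407) = 0
41.66(T − 356.5) + 2057.7(T − 7.407) + 146.51(T − 7.407) = 0
2245.8 T = 31178
T = 31178 / 2245.8 = 13.9 °C

T_f ≈ 13.9 °C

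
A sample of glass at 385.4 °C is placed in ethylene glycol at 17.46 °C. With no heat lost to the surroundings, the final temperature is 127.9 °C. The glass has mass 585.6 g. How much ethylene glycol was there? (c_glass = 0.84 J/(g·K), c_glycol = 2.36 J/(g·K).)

m ≈ 486 g

Heat lost by the glass = heat gained by the glycol:
585.6·0.84·(385.4 − 127.9) = m·2.36·(127.9 − 17.46)
260.64 m = 126665  ⇒  m ≈ 486 g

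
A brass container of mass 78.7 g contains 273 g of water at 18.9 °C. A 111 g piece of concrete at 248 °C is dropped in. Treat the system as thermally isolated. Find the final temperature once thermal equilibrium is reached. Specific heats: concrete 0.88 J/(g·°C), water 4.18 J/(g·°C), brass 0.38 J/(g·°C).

T_f ≈ 36.5 °C

Net heat exchanged in the isolated system is zero:
111*0.88*(T − 248) + 273*4.18*(T − 18.9) + 78.7*0.38*(T − 18.9) = 0
1268.7 T = 46357
T ≈ 36.54 °C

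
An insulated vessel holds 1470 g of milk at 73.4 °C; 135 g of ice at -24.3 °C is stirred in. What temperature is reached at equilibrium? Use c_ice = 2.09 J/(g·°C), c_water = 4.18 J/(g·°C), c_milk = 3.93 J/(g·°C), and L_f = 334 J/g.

T_f ≈ 58.7 °C

Let T be the final temperature. ΣQ_i = 0:
ice -24.3→0 °C: 135·2.09·24.3 = 6856.2
  fusion: m_ice L_f = 135·334 = 45090
  meltwater 0→T: 135·4.18·T = 564.3 T
  milk: 5777.1(T − 73.4)
6341.4 T = 424039 − 51946 = 372093
T ≈ 58.68 °C — above 0 °C, consistent with complete melting.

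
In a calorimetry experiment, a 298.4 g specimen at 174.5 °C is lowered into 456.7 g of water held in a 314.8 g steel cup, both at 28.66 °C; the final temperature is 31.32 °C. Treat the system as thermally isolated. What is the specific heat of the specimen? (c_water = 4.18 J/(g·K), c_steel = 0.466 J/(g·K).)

c ≈ 0.128 J/(g·K)

Net heat exchanged in the isolated system is zero:
298.4×c×(31.32 − 174.5) + 456.7×4.18×(31.32 − 28.66) + 314.8×0.466×(31.32 − 28.66) = 0
-42725 c = -5468.2
c = -5468.2/-42725 ≈ 0.128 J/(g·K)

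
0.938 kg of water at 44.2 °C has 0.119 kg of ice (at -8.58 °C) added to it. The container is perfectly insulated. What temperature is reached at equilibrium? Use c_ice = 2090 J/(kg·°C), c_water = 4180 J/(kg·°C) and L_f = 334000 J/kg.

Setting the total heat transfer to zero:
ice -8.58→0 °C: 0.119×2090×8.58 = 2133.9; latent heat to melt: 0.119×334000 = 39746; warm the meltwater: 497.42 T; water: 3920.8(T − 44.2)
4418.3 T = 173301 − 41880 = 131421
T ≈ 29.75 °C. Since T > 0 °C, the all-ice-melts assumption holds.

T_f ≈ 29.7 °C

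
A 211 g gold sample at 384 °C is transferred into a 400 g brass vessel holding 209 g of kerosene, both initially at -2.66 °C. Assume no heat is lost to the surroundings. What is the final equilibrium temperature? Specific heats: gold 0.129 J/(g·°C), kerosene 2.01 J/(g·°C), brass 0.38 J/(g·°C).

T_f ≈ 14.9 °C

Conservation of energy gives ΣQ = 0:
211×0.129×(T − 384) + 209×2.01×(T − (-2.66)) + 400×0.38×(T − (-2.66)) = 0
27.22(T − 384) + 420.09(T − (-2.66)) + 152(T − (-2.66)) = 0
599.31 T = 8930.3
T ≈ 14.90 °C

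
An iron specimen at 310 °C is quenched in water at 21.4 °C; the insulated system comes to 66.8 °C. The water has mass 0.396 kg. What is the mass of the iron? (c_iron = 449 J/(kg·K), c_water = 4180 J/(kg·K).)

m ≈ 0.688 kg

Heat gained plus heat lost sum to zero:
m·449·(66.8 − 310) + 0.396·4180·(66.8 − 21.4) = 0
-109197 m = -75150
m = -75150/-109197 ≈ 0.6882 kg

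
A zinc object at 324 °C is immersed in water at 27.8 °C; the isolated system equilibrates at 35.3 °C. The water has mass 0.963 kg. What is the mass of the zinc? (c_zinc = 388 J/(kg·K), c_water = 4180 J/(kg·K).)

m ≈ 0.27 kg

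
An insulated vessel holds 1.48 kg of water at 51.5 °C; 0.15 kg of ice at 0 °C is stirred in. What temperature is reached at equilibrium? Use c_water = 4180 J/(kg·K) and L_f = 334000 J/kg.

Heat gained plus heat lost sum to zero:
latent heat to melt: 0.15×334000 = 50100; warm the meltwater: 627 T; water cools: 1.48×4180×(T − 51.5) = 6186.4(T − 51.5)
6813.4 T = 318600 − 50100 = 268500
T ≈ 39.41 °C (positive, so assuming full melt was valid).

T_f ≈ 39.4 °C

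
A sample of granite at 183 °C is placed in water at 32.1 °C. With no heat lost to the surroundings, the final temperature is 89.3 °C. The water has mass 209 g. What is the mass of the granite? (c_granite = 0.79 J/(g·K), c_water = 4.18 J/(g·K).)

|Q_granite| = |Q_water|:
m×0.79×(183 − 89.3) = 209×4.18×(89.3 − 32.1)
74.02 m = 49971  ⇒  m ≈ 675.1 g

m ≈ 675 g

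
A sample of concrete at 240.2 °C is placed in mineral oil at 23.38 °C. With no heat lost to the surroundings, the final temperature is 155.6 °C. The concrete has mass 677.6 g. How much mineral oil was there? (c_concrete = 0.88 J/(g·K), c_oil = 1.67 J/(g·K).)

m ≈ 228 g

Heat lost by the concrete = heat gained by the oil:
677.6·0.88·(240.2 − 155.6) = m·1.67·(155.6 − 23.38)
220.81 m = 50446  ⇒  m ≈ 228.5 g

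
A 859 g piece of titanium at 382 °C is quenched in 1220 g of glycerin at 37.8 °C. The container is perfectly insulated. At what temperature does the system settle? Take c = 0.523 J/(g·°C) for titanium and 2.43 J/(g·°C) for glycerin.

T_f = Σ m_i c_i T_i / Σ m_i c_i:
T_f = (449.26×382 + 2964.6×37.8) / (449.26 + 2964.6)
    = 283678 / 3413.9 ≈ 83.10 °C

T_f ≈ 83.1 °C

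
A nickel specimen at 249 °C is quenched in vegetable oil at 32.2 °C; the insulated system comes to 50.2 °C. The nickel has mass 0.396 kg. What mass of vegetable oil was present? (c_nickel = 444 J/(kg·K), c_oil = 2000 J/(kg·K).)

Energy conservation, ΣQ = 0:
0.396·444·(50.2 − 249) + m·2000·(50.2 − 32.2) = 0
36000 m = 34954
m = 34954/36000 ≈ 0.9709 kg

m ≈ 0.971 kg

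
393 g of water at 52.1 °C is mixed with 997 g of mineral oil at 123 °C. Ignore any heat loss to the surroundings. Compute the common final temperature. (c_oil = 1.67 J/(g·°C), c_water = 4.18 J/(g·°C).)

Heat gained plus heat lost sum to zero:
997×1.67×(T − 123) + 393×4.18×(T − 52.1) = 0
1665(T − 123) + 1642.7(T − 52.1) = 0
3307.7 T = 290381
T = 290381/3307.7 ≈ 87.79 °C

T_f ≈ 87.8 °C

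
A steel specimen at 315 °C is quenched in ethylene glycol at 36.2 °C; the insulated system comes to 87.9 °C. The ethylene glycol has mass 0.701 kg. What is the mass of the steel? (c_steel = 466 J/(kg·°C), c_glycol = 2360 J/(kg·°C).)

m ≈ 0.808 kg

|Q_steel| = |Q_glycol|:
m×466×(315 − 87.9) = 0.701×2360×(87.9 − 36.2)
105829 m = 85530  ⇒  m ≈ 0.8082 kg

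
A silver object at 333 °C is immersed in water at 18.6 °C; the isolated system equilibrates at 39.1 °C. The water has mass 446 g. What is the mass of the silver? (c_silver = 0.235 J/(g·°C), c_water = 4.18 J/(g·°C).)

m ≈ 553 g

Heat lost by the silver = heat gained by the water:
m·0.235·(333 − 39.1) = 446·4.18·(39.1 − 18.6)
69.07 m = 38218  ⇒  m ≈ 553.3 g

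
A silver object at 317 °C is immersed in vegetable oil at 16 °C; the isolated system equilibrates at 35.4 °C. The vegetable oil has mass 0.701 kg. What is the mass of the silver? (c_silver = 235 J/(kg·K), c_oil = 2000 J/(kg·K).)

m ≈ 0.411 kg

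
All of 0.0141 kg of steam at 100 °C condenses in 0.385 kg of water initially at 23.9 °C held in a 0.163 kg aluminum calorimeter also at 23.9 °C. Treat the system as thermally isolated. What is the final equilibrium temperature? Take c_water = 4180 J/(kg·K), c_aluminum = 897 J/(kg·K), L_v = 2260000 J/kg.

T_f ≈ 43.9 °C

Energy conservation, ΣQ = 0:
steam→water at 100 °C releases m L_v = 0.0141·2260000 = 31866
  condensate cools 100→T: 0.0141·4180·(T − 100) = 58.94(T − 100)
  water warms: 0.385·4180·(T − 23.9) = 1609.3(T − 23.9)
  aluminum cup: 0.163·897·(T − 23.9) = 146.21(T − 23.9)
1814.4 T = 31866 + 5893.8 + 41957 = 79717
T ≈ 43.93 °C (< 100 °C, so full condensation is consistent).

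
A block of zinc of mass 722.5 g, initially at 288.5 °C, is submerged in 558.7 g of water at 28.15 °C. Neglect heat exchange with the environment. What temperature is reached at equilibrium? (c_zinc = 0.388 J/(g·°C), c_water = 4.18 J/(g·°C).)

Let T be the final temperature. ΣQ_i = 0:
722.5*0.388*(T − 288.5) + 558.7*4.18*(T − 28.15) = 0
280.33(T − 288.5) + 2335.4(T − 28.15) = 0
2615.7 T = 146616
T = 146616/2615.7 ≈ 56.05 °C

T_f ≈ 56.1 °C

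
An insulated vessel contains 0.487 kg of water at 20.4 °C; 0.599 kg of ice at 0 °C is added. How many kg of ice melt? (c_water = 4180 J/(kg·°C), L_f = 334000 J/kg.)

m_melted ≈ 0.124 kg

Cooling the water to 0 °C releases 0.487·4180·20.4 = 41527 J.
Melting all 0.599 kg of ice would need 0.599·334000 = 200066 J.
41527 J < 200066 J, so only part of the ice melts and the system sits at 0 °C.
Mass melted = 41527/334000 ≈ 0.1243 kg.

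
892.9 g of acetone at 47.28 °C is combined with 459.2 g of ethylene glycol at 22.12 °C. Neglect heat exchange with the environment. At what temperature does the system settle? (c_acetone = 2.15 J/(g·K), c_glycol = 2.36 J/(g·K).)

Set heat shed by the hot body equal to heat absorbed by the cold body:
892.9×2.15×(47.28 − T) = 459.2×2.36×(T − 22.12)
1919.7(47.28 − T) = 1083.7(T − 22.12)
3003.4 T = 114737  ⇒  T ≈ 38.20 °C

T_f ≈ 38.2 °C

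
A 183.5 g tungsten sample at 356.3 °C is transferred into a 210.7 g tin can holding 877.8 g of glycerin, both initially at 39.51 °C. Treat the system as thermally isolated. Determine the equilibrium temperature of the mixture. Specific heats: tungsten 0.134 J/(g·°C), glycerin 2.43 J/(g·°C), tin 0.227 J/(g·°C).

Taking heat into each body as positive, Σ m c ΔT = 0:
183.5·0.134·(T − 356.3) + 877.8·2.43·(T − 39.51) + 210.7·0.227·(T − 39.51) = 0
2205.5 T = 94928
T ≈ 43.04 °C

T_f ≈ 43.0 °C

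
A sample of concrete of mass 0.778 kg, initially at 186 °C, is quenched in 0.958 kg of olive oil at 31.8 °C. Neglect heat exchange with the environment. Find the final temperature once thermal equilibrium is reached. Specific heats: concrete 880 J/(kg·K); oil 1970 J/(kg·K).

T_f ≈ 72.8 °C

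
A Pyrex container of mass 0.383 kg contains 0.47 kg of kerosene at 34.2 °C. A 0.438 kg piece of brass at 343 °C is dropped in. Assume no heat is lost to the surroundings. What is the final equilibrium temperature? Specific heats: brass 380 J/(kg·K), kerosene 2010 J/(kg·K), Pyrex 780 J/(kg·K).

T_f ≈ 70.7 °C

T_f = Σ m_i c_i T_i / Σ m_i c_i:
T_f = (166.44·343 + 944.7·34.2 + 298.74·34.2) / (166.44 + 944.7 + 298.74)
    = 99615 / 1409.9 ≈ 70.65 °C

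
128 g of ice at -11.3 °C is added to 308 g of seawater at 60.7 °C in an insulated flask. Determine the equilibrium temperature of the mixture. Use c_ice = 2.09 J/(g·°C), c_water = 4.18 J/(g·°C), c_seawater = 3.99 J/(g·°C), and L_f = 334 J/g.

Energy balance with sensible and latent terms:
ice -11.3→0 °C: 128·2.09·11.3 = 3023
  fusion: m_ice L_f = 128·334 = 42752
  warm the meltwater: 535.04 T
  seawater: 1228.9(T − 60.7)
1764 T = 74595 − 45775 = 28820
T ≈ 16.34 °C. Since T > 0 °C, the all-ice-melts assumption holds.

T_f ≈ 16.3 °C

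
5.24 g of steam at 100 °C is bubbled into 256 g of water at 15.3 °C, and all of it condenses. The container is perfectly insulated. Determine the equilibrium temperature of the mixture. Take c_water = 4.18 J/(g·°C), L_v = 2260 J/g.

Taking heat into each body as positive, Σ m c ΔT = 0:
steam→water at 100 °C releases m L_v = 5.24·2260 = 11842
  condensate cools 100→T: 5.24·4.18·(T − 100) = 21.9(T − 100)
  original water: 1070.1(T − 15.3)
1092 T = 11842 + 2190.3 + 16372 = 30405
T ≈ 27.84 °C — below 100 °C, confirming all the steam condensed.

T_f ≈ 27.8 °C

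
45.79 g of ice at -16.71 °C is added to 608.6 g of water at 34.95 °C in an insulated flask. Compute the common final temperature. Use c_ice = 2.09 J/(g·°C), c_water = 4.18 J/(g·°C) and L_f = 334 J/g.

T_f ≈ 26.3 °C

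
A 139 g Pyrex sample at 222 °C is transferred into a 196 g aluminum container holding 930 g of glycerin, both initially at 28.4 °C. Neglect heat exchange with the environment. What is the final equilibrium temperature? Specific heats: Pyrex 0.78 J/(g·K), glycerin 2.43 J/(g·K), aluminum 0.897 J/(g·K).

Energy conservation, ΣQ = 0:
139·0.78·(T − 222) + 930·2.43·(T − 28.4) + 196·0.897·(T − 28.4) = 0
108.42(T − 222) + 2259.9(T − 28.4) + 175.81(T − 28.4) = 0
(108.42 + 2259.9 + 175.81) T = 108.42·222 + 2259.9·28.4 + 175.81·28.4
T = 93243 / 2544.1 = 36.7 °C

T_f ≈ 36.7 °C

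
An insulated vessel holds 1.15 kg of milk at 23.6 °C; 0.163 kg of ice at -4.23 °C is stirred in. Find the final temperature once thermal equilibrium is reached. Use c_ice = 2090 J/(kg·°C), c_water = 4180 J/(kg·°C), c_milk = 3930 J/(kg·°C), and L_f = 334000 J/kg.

T_f ≈ 9.8 °C

Energy conservation, ΣQ = 0:
warm ice to 0 °C: 0.163·2090·(0 − (-4.23)) = 1441
  melt ice: 0.163·334000 = 54442
  warm the meltwater: 681.34 T
  milk cools: 1.15·3930·(T − 23.6) = 4519.5(T − 23.6)
5200.8 T = 106660 − 55883 = 50777
T ≈ 9.76 °C — above 0 °C, consistent with complete melting.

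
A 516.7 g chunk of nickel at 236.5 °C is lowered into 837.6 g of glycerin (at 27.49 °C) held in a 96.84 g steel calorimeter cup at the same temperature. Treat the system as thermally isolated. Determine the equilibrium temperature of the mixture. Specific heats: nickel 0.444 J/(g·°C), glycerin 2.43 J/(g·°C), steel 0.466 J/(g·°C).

T_f ≈ 48.2 °C

Net heat exchanged in the isolated system is zero:
516.7*0.444*(T − 236.5) + 837.6*2.43*(T − 27.49) + 96.84*0.466*(T − 27.49) = 0
229.41(T − 236.5) + 2035.4(T − 27.49) + 45.13(T − 27.49) = 0
2309.9 T = 111449
T = 111449 / 2309.9 = 48.2 °C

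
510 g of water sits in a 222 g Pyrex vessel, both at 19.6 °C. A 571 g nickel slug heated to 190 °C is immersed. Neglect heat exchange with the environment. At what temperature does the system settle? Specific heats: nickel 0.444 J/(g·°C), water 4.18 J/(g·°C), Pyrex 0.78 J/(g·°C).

T_f ≈ 36.5 °C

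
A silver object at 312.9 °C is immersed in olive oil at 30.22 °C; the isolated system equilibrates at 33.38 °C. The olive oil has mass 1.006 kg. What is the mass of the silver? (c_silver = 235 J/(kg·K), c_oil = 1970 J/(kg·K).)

Let T be the final temperature. ΣQ_i = 0:
m×235×(33.38 − 312.9) + 1.006×1970×(33.38 − 30.22) = 0
-65687 m = -6262.6
m = -6262.6/-65687 ≈ 0.09534 kg

m ≈ 0.0953 kg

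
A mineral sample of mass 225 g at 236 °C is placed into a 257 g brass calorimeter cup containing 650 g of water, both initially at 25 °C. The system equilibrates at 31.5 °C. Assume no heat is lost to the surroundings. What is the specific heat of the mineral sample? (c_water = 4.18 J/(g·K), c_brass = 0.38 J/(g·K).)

c ≈ 0.398 J/(g·K)

Conservation of energy gives ΣQ = 0:
225·c·(31.5 − 236) + 650·4.18·(31.5 − 25) + 257·0.38·(31.5 − 25) = 0
-46012 c = -18295
c = -18295/-46012 ≈ 0.3976 J/(g·K)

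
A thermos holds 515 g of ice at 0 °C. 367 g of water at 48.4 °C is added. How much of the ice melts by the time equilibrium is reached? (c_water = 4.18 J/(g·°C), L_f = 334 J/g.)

m_melted ≈ 222 g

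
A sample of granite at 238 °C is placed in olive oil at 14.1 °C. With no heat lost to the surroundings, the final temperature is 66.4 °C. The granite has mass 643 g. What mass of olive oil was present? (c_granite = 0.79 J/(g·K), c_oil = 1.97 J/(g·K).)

m ≈ 846 g

Taking heat into each body as positive, Σ m c ΔT = 0:
643×0.79×(66.4 − 238) + m×1.97×(66.4 − 14.1) = 0
103.03 m = 87168
m = 87168/103.03 ≈ 846 g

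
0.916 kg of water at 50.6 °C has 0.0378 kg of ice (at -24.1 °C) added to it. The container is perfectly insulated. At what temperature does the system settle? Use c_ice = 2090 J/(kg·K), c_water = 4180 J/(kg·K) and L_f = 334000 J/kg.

T_f ≈ 45.0 °C

Sum of m c ΔT and latent-heat terms is zero:
warm ice to 0 °C: 0.0378×2090×(0 − (-24.1)) = 1903.9
  fusion: m_ice L_f = 0.0378×334000 = 12625
  meltwater 0→T: 0.0378×4180×T = 158 T
  water: 3828.9(T − 50.6)
3986.9 T = 193741 − 14529 = 179212
T ≈ 44.95 °C. Since T > 0 °C, the all-ice-melts assumption holds.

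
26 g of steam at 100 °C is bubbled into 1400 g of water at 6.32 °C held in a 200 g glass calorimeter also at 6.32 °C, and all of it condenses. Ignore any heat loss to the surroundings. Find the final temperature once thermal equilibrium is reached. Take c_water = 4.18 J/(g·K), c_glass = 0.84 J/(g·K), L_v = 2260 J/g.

T_f ≈ 17.6 °C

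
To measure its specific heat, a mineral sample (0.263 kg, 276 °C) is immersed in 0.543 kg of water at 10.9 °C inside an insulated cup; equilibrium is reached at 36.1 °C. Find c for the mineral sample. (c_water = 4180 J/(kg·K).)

c ≈ 907 J/(kg·K)

Heat lost by the mineral sample = heat gained by the water:
0.263×c×(276 − 36.1) = 0.543×4180×(36.1 − 10.9)
63.09 c = 57197  ⇒  c ≈ 906.5 J/(kg·K)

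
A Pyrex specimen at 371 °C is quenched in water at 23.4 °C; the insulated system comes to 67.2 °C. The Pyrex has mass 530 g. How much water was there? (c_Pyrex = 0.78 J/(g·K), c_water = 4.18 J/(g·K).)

m ≈ 686 g

Heat gained plus heat lost sum to zero:
530·0.78·(67.2 − 371) + m·4.18·(67.2 − 23.4) = 0
183.08 m = 125591
m = 125591/183.08 ≈ 686 g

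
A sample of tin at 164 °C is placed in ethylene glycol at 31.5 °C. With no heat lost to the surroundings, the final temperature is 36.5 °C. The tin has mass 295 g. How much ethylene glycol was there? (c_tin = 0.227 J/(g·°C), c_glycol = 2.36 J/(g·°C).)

Taking heat into each body as positive, Σ m c ΔT = 0:
295·0.227·(36.5 − 164) + m·2.36·(36.5 − 31.5) = 0
11.8 m = 8538
m = 8538/11.8 ≈ 723.6 g

m ≈ 724 g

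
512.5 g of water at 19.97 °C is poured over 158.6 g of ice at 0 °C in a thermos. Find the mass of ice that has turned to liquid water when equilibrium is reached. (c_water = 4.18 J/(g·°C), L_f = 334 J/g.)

Heat available from the water dropping to 0 °C: 512.5·4.18·19.97 = 42781 J.
Fully melting the ice requires m_ice L_f = 158.6·334 = 52972 J.
Since 42781 < 52972 J, not all the ice melts; equilibrium is at 0 °C.
m_melted·334 = 42781  ⇒  m_melted ≈ 128.1 g.

m_melted ≈ 128 g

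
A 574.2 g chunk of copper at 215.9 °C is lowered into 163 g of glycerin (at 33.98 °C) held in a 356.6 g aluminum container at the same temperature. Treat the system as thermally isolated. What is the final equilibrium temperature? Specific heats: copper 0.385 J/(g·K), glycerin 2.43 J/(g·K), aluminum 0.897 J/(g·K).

T_f ≈ 76.9 °C

T_f is the heat-capacity-weighted average of the initial temperatures:
T_f = (221.07×215.9 + 396.09×33.98 + 319.87×33.98) / (221.07 + 396.09 + 319.87)
    = 72057 / 937.03 ≈ 76.90 °C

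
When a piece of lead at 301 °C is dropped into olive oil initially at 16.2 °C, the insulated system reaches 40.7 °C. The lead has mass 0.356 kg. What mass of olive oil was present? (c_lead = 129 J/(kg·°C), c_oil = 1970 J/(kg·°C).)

m ≈ 0.248 kg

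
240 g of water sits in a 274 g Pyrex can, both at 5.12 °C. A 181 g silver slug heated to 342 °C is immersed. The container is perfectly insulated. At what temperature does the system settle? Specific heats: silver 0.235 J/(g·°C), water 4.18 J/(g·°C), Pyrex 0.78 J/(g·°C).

With ΣQ=0 the equilibrium temperature is the m·c-weighted mean:
T_f = (42.53×342 + 1003.2×5.12 + 213.72×5.12) / (42.53 + 1003.2 + 213.72)
    = 20778 / 1259.5 ≈ 16.50 °C

T_f ≈ 16.5 °C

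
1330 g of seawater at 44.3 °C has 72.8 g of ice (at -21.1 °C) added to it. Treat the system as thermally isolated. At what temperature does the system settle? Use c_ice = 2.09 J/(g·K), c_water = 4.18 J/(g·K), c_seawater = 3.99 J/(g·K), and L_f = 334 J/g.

Sum of m c ΔT and latent-heat terms is zero:
ice -21.1→0 °C: 72.8·2.09·21.1 = 3210.4; fusion: m_ice L_f = 72.8·334 = 24315; warm the meltwater: 304.3 T; seawater cools: 1330·3.99·(T − 44.3) = 5306.7(T − 44.3)
5611 T = 235087 − 27526 = 207561
T ≈ 36.99 °C (positive, so assuming full melt was valid).

T_f ≈ 37.0 °C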